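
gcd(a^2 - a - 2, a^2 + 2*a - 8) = a - 2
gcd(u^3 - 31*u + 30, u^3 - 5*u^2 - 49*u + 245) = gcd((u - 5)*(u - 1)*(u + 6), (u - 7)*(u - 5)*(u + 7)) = u - 5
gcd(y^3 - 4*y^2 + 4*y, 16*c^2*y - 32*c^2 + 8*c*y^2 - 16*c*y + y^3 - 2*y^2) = y - 2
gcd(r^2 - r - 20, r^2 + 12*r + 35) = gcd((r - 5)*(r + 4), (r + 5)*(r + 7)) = 1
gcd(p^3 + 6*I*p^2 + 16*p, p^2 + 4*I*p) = p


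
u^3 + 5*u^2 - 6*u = u*(u - 1)*(u + 6)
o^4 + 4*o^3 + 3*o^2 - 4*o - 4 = (o - 1)*(o + 1)*(o + 2)^2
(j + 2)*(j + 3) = j^2 + 5*j + 6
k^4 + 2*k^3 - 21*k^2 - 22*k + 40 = (k - 4)*(k - 1)*(k + 2)*(k + 5)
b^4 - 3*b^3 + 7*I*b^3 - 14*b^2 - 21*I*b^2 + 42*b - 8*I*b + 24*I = (b - 3)*(b + I)*(b + 2*I)*(b + 4*I)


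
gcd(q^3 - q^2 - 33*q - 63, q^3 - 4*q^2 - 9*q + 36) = q + 3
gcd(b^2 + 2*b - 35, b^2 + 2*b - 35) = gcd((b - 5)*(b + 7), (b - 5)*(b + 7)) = b^2 + 2*b - 35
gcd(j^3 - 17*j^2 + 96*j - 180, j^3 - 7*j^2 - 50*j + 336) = j - 6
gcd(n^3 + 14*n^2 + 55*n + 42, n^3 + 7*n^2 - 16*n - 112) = n + 7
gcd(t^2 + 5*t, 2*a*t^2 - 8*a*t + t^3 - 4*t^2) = t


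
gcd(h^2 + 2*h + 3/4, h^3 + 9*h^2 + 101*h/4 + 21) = h + 3/2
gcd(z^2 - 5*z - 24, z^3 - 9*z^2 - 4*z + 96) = z^2 - 5*z - 24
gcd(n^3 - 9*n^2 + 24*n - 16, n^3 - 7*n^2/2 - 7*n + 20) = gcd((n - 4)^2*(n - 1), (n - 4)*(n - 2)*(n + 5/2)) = n - 4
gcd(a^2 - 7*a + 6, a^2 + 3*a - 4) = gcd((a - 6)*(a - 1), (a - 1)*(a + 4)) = a - 1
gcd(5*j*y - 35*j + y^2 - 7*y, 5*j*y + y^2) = 5*j + y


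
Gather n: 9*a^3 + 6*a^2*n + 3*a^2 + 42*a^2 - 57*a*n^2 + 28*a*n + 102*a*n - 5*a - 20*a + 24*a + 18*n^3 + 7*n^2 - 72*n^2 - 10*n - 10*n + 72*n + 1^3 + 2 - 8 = 9*a^3 + 45*a^2 - a + 18*n^3 + n^2*(-57*a - 65) + n*(6*a^2 + 130*a + 52) - 5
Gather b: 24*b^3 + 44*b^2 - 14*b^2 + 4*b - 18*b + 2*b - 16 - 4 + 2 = 24*b^3 + 30*b^2 - 12*b - 18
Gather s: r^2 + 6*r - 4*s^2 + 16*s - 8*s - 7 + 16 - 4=r^2 + 6*r - 4*s^2 + 8*s + 5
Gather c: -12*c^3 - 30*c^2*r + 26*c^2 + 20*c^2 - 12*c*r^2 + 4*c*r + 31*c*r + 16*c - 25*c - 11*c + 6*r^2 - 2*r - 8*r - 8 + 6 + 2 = -12*c^3 + c^2*(46 - 30*r) + c*(-12*r^2 + 35*r - 20) + 6*r^2 - 10*r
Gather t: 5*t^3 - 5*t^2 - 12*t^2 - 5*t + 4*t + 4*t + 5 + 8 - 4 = 5*t^3 - 17*t^2 + 3*t + 9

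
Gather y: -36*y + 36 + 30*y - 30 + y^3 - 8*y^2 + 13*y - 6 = y^3 - 8*y^2 + 7*y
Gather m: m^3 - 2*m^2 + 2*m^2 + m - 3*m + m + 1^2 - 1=m^3 - m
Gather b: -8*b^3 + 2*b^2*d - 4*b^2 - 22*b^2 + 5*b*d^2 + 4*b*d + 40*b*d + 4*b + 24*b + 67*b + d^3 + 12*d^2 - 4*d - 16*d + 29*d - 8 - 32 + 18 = -8*b^3 + b^2*(2*d - 26) + b*(5*d^2 + 44*d + 95) + d^3 + 12*d^2 + 9*d - 22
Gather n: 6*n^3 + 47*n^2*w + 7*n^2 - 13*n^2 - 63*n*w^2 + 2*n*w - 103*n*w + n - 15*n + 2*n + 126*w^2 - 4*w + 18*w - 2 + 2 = 6*n^3 + n^2*(47*w - 6) + n*(-63*w^2 - 101*w - 12) + 126*w^2 + 14*w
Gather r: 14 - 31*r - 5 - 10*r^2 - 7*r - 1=-10*r^2 - 38*r + 8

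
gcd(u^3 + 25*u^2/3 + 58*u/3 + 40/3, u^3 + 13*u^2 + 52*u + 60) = u^2 + 7*u + 10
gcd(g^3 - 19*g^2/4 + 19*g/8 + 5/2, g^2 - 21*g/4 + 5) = g^2 - 21*g/4 + 5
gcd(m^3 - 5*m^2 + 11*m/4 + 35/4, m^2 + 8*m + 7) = m + 1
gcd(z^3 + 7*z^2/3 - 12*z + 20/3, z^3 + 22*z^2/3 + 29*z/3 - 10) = z^2 + 13*z/3 - 10/3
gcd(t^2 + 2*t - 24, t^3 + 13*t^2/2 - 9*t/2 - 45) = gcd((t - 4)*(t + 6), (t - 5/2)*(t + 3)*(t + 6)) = t + 6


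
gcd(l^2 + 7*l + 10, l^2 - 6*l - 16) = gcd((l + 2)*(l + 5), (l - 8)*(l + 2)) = l + 2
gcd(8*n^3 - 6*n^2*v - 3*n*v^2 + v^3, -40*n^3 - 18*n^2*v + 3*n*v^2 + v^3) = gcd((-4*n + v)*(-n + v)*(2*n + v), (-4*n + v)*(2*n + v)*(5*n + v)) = -8*n^2 - 2*n*v + v^2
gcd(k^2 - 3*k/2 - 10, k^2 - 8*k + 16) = k - 4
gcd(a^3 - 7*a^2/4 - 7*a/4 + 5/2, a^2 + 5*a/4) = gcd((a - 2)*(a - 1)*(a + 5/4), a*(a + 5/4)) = a + 5/4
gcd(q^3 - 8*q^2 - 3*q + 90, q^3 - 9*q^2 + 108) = q^2 - 3*q - 18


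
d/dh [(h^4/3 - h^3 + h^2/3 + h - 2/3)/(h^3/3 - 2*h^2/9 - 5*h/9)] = 3*(3*h^4 - 10*h^3 + 5*h^2 + 12*h - 10)/(h^2*(9*h^2 - 30*h + 25))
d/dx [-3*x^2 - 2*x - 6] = -6*x - 2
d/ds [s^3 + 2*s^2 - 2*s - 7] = 3*s^2 + 4*s - 2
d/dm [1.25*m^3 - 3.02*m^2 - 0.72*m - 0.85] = 3.75*m^2 - 6.04*m - 0.72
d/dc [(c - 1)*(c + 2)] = 2*c + 1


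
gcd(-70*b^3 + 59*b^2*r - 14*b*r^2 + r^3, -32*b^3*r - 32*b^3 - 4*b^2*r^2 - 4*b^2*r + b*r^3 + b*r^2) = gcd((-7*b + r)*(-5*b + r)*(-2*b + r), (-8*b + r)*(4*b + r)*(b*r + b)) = 1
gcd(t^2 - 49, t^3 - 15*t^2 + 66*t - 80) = 1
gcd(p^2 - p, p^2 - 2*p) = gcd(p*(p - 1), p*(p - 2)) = p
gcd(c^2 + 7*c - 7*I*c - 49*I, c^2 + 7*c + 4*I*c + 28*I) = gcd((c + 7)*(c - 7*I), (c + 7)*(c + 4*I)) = c + 7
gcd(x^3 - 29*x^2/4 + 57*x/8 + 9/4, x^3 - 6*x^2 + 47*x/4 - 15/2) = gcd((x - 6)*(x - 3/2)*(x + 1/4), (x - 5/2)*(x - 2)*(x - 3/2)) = x - 3/2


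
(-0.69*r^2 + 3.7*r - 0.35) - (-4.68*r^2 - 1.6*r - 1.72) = 3.99*r^2 + 5.3*r + 1.37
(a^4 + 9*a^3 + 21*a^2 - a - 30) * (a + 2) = a^5 + 11*a^4 + 39*a^3 + 41*a^2 - 32*a - 60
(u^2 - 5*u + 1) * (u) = u^3 - 5*u^2 + u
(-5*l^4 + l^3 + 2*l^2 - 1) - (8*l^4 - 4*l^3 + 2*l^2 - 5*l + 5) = -13*l^4 + 5*l^3 + 5*l - 6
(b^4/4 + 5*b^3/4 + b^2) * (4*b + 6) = b^5 + 13*b^4/2 + 23*b^3/2 + 6*b^2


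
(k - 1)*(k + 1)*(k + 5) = k^3 + 5*k^2 - k - 5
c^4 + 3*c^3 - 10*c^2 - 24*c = c*(c - 3)*(c + 2)*(c + 4)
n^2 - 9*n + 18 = (n - 6)*(n - 3)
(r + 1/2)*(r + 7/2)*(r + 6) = r^3 + 10*r^2 + 103*r/4 + 21/2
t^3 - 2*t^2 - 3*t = t*(t - 3)*(t + 1)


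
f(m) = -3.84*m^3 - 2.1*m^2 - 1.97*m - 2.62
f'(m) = -11.52*m^2 - 4.2*m - 1.97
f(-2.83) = 73.17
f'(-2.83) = -82.35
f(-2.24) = 34.42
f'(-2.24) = -50.36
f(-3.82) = 188.31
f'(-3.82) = -154.03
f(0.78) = -7.26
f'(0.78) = -12.25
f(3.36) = -178.61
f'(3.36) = -146.14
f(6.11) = -968.95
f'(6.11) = -457.70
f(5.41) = -682.77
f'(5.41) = -361.86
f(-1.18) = 3.09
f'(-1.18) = -13.05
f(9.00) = -2989.81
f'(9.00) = -972.89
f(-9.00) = 2644.37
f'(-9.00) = -897.29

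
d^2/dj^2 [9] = 0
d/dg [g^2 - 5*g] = 2*g - 5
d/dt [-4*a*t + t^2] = -4*a + 2*t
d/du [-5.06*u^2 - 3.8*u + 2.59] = -10.12*u - 3.8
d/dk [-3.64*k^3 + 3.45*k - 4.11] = 3.45 - 10.92*k^2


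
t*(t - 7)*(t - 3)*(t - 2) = t^4 - 12*t^3 + 41*t^2 - 42*t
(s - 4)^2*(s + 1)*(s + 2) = s^4 - 5*s^3 - 6*s^2 + 32*s + 32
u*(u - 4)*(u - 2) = u^3 - 6*u^2 + 8*u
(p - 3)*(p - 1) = p^2 - 4*p + 3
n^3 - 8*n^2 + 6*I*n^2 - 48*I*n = n*(n - 8)*(n + 6*I)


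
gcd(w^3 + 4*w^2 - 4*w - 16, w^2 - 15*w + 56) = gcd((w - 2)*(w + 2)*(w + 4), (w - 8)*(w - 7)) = 1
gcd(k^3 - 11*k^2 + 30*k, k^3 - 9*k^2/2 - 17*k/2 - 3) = k - 6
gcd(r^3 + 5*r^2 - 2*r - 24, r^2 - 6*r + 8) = r - 2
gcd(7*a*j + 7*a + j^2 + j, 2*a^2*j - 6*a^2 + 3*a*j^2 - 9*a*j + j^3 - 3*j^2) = 1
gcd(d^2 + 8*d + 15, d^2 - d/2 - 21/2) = d + 3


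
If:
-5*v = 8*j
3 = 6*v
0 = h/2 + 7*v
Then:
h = -7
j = -5/16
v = 1/2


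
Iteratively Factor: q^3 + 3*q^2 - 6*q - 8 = (q - 2)*(q^2 + 5*q + 4) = (q - 2)*(q + 1)*(q + 4)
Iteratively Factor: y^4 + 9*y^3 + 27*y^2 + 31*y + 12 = (y + 3)*(y^3 + 6*y^2 + 9*y + 4) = (y + 1)*(y + 3)*(y^2 + 5*y + 4) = (y + 1)^2*(y + 3)*(y + 4)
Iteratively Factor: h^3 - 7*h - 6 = (h - 3)*(h^2 + 3*h + 2) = (h - 3)*(h + 1)*(h + 2)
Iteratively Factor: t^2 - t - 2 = (t + 1)*(t - 2)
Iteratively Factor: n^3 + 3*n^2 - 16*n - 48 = (n + 3)*(n^2 - 16) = (n - 4)*(n + 3)*(n + 4)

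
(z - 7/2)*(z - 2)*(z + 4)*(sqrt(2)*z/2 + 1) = sqrt(2)*z^4/2 - 3*sqrt(2)*z^3/4 + z^3 - 15*sqrt(2)*z^2/2 - 3*z^2/2 - 15*z + 14*sqrt(2)*z + 28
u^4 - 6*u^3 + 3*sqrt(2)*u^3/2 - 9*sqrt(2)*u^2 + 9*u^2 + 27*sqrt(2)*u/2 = u*(u - 3)^2*(u + 3*sqrt(2)/2)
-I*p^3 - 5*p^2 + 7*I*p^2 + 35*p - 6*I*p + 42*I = (p - 7)*(p - 6*I)*(-I*p + 1)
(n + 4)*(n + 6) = n^2 + 10*n + 24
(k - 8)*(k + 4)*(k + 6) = k^3 + 2*k^2 - 56*k - 192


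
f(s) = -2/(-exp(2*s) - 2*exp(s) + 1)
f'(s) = -2*(2*exp(2*s) + 2*exp(s))/(-exp(2*s) - 2*exp(s) + 1)^2 = -4*(exp(s) + 1)*exp(s)/(exp(2*s) + 2*exp(s) - 1)^2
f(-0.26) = 1.76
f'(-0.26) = -4.23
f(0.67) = 0.30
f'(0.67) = -0.51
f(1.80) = 0.04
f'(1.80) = -0.07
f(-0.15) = 1.37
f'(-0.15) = -3.00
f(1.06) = 0.15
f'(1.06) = -0.26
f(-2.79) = -2.29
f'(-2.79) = -0.34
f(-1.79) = -3.13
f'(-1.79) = -1.91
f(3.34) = 0.00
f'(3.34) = -0.00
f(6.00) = 0.00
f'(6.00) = 0.00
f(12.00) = 0.00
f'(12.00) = 0.00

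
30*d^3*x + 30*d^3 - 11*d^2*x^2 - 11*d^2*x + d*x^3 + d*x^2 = (-6*d + x)*(-5*d + x)*(d*x + d)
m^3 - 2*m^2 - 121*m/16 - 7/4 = (m - 4)*(m + 1/4)*(m + 7/4)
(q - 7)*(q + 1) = q^2 - 6*q - 7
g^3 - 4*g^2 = g^2*(g - 4)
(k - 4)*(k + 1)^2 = k^3 - 2*k^2 - 7*k - 4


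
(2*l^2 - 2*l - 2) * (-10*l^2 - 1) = -20*l^4 + 20*l^3 + 18*l^2 + 2*l + 2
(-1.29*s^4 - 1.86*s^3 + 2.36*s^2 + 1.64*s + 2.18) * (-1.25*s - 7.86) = 1.6125*s^5 + 12.4644*s^4 + 11.6696*s^3 - 20.5996*s^2 - 15.6154*s - 17.1348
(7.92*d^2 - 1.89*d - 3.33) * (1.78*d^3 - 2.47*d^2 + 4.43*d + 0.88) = 14.0976*d^5 - 22.9266*d^4 + 33.8265*d^3 + 6.822*d^2 - 16.4151*d - 2.9304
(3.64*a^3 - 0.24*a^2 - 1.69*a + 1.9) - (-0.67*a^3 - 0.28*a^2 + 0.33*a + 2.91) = 4.31*a^3 + 0.04*a^2 - 2.02*a - 1.01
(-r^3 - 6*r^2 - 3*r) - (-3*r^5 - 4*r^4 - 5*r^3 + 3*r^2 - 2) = 3*r^5 + 4*r^4 + 4*r^3 - 9*r^2 - 3*r + 2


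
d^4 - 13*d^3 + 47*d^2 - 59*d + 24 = (d - 8)*(d - 3)*(d - 1)^2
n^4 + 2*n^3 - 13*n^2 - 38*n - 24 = (n - 4)*(n + 1)*(n + 2)*(n + 3)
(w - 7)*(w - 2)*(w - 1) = w^3 - 10*w^2 + 23*w - 14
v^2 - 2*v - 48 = (v - 8)*(v + 6)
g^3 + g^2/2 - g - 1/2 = (g - 1)*(g + 1/2)*(g + 1)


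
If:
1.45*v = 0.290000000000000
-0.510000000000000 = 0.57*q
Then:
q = -0.89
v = 0.20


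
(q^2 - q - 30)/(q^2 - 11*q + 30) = (q + 5)/(q - 5)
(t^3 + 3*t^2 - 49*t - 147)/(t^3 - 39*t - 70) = (t^2 + 10*t + 21)/(t^2 + 7*t + 10)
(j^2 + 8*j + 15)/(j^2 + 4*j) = (j^2 + 8*j + 15)/(j*(j + 4))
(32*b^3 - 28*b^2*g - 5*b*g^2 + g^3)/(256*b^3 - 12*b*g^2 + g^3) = (b - g)/(8*b - g)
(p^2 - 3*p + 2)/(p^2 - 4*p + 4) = (p - 1)/(p - 2)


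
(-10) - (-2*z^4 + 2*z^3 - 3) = 2*z^4 - 2*z^3 - 7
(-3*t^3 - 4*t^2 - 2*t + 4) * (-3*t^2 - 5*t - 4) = 9*t^5 + 27*t^4 + 38*t^3 + 14*t^2 - 12*t - 16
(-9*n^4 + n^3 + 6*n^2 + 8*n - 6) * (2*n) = -18*n^5 + 2*n^4 + 12*n^3 + 16*n^2 - 12*n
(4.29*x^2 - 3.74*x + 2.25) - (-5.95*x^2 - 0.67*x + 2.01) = 10.24*x^2 - 3.07*x + 0.24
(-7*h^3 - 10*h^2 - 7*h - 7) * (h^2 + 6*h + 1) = -7*h^5 - 52*h^4 - 74*h^3 - 59*h^2 - 49*h - 7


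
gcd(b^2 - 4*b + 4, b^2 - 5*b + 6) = b - 2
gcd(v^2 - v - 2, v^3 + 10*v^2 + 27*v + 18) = v + 1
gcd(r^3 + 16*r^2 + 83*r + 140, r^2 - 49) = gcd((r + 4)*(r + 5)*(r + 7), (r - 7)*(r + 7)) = r + 7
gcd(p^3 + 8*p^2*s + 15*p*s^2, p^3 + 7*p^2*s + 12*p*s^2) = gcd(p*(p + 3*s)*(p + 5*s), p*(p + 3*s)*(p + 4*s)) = p^2 + 3*p*s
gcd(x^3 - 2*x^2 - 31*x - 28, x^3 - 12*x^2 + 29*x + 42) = x^2 - 6*x - 7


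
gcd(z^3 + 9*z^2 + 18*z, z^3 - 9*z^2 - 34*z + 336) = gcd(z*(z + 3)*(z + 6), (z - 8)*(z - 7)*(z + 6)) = z + 6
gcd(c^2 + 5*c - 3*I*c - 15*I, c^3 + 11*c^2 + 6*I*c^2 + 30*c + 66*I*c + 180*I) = c + 5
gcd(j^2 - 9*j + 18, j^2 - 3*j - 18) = j - 6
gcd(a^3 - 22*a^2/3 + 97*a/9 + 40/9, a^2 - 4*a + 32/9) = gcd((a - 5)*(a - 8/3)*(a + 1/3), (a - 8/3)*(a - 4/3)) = a - 8/3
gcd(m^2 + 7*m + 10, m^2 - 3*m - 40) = m + 5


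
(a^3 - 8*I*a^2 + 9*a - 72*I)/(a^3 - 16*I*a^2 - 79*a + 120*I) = (a + 3*I)/(a - 5*I)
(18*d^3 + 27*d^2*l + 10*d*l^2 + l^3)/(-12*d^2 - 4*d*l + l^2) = (-18*d^3 - 27*d^2*l - 10*d*l^2 - l^3)/(12*d^2 + 4*d*l - l^2)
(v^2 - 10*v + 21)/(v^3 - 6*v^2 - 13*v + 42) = (v - 3)/(v^2 + v - 6)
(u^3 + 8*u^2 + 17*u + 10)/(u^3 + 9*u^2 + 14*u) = (u^2 + 6*u + 5)/(u*(u + 7))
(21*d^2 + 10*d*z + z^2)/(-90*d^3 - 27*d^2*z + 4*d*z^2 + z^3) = (7*d + z)/(-30*d^2 + d*z + z^2)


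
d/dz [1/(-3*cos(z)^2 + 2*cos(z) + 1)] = 2*(1 - 3*cos(z))*sin(z)/(-3*cos(z)^2 + 2*cos(z) + 1)^2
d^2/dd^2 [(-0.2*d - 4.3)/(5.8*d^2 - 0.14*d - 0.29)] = ((0.2*d + 4.3)*(11.6*d - 0.14)*(23.2*d - 0.28) + (6.96*d + 49.824)*(-5.8*d^2 + 0.14*d + 0.29))/(-5.8*d^2 + 0.14*d + 0.29)^3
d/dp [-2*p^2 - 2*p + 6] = -4*p - 2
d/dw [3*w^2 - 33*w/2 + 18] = 6*w - 33/2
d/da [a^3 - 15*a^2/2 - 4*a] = 3*a^2 - 15*a - 4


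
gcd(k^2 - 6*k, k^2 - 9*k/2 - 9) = k - 6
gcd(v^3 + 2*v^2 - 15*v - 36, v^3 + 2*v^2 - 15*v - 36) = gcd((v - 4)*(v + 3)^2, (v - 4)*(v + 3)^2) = v^3 + 2*v^2 - 15*v - 36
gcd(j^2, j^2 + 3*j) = j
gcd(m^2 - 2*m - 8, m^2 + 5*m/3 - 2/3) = m + 2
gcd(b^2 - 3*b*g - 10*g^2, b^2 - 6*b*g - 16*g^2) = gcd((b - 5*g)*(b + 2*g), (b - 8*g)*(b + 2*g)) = b + 2*g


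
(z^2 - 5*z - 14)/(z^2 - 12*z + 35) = (z + 2)/(z - 5)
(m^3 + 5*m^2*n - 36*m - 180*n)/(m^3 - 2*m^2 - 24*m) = (m^2 + 5*m*n + 6*m + 30*n)/(m*(m + 4))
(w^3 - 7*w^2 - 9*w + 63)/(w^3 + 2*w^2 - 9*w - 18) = (w - 7)/(w + 2)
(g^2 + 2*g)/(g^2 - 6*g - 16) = g/(g - 8)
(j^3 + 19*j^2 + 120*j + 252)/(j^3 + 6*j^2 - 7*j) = (j^2 + 12*j + 36)/(j*(j - 1))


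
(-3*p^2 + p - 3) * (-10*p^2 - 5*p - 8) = 30*p^4 + 5*p^3 + 49*p^2 + 7*p + 24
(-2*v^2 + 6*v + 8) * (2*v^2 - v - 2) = -4*v^4 + 14*v^3 + 14*v^2 - 20*v - 16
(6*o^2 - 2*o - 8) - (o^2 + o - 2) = 5*o^2 - 3*o - 6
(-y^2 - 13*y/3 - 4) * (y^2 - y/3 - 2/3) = -y^4 - 4*y^3 - 17*y^2/9 + 38*y/9 + 8/3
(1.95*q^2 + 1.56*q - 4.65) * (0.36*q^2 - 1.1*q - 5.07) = 0.702*q^4 - 1.5834*q^3 - 13.2765*q^2 - 2.7942*q + 23.5755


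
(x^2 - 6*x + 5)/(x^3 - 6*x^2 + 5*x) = 1/x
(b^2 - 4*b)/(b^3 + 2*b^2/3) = 3*(b - 4)/(b*(3*b + 2))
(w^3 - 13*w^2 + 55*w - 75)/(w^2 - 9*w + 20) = (w^2 - 8*w + 15)/(w - 4)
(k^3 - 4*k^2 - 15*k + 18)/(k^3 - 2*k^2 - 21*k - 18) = (k - 1)/(k + 1)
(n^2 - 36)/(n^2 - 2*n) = (n^2 - 36)/(n*(n - 2))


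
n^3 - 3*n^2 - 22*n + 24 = (n - 6)*(n - 1)*(n + 4)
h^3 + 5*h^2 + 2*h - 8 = (h - 1)*(h + 2)*(h + 4)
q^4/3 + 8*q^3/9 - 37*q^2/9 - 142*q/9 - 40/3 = (q/3 + 1)*(q - 4)*(q + 5/3)*(q + 2)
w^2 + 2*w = w*(w + 2)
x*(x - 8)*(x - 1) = x^3 - 9*x^2 + 8*x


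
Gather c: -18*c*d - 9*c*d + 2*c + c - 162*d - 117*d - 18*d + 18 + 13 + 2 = c*(3 - 27*d) - 297*d + 33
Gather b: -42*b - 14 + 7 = -42*b - 7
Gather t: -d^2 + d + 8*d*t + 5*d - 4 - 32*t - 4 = -d^2 + 6*d + t*(8*d - 32) - 8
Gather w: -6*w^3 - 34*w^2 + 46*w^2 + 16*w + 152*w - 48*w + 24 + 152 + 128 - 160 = -6*w^3 + 12*w^2 + 120*w + 144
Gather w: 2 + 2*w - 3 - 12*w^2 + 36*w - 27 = -12*w^2 + 38*w - 28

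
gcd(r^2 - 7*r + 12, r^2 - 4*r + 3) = r - 3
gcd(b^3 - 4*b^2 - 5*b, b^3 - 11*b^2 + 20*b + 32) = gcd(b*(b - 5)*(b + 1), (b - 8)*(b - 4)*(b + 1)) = b + 1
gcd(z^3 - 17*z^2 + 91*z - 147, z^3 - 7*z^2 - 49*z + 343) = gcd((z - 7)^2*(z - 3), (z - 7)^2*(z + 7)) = z^2 - 14*z + 49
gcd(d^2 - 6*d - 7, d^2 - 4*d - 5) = d + 1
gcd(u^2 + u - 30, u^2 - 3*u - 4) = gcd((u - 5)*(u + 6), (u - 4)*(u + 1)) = 1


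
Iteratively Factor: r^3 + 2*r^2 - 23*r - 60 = (r + 3)*(r^2 - r - 20) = (r - 5)*(r + 3)*(r + 4)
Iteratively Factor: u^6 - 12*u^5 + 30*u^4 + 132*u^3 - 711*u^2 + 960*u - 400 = (u - 5)*(u^5 - 7*u^4 - 5*u^3 + 107*u^2 - 176*u + 80) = (u - 5)*(u + 4)*(u^4 - 11*u^3 + 39*u^2 - 49*u + 20) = (u - 5)^2*(u + 4)*(u^3 - 6*u^2 + 9*u - 4) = (u - 5)^2*(u - 1)*(u + 4)*(u^2 - 5*u + 4) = (u - 5)^2*(u - 4)*(u - 1)*(u + 4)*(u - 1)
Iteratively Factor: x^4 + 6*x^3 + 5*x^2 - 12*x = (x)*(x^3 + 6*x^2 + 5*x - 12) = x*(x + 3)*(x^2 + 3*x - 4) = x*(x - 1)*(x + 3)*(x + 4)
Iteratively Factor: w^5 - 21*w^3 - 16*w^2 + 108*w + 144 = (w + 2)*(w^4 - 2*w^3 - 17*w^2 + 18*w + 72) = (w - 4)*(w + 2)*(w^3 + 2*w^2 - 9*w - 18) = (w - 4)*(w + 2)^2*(w^2 - 9) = (w - 4)*(w + 2)^2*(w + 3)*(w - 3)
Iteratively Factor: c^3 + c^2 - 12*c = (c - 3)*(c^2 + 4*c) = c*(c - 3)*(c + 4)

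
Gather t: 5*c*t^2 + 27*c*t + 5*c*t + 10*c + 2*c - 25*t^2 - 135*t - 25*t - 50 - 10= 12*c + t^2*(5*c - 25) + t*(32*c - 160) - 60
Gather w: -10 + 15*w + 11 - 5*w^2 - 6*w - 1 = -5*w^2 + 9*w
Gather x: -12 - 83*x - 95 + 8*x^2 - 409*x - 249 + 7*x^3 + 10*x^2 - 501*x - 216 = 7*x^3 + 18*x^2 - 993*x - 572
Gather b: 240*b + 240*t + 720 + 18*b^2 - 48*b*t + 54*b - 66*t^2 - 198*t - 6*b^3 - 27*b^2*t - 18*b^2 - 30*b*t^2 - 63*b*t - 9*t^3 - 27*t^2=-6*b^3 - 27*b^2*t + b*(-30*t^2 - 111*t + 294) - 9*t^3 - 93*t^2 + 42*t + 720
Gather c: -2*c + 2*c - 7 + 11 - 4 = 0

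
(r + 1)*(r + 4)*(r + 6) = r^3 + 11*r^2 + 34*r + 24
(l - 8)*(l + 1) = l^2 - 7*l - 8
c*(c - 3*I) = c^2 - 3*I*c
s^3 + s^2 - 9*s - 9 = (s - 3)*(s + 1)*(s + 3)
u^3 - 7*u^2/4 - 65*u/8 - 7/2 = (u - 4)*(u + 1/2)*(u + 7/4)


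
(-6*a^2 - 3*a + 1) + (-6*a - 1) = -6*a^2 - 9*a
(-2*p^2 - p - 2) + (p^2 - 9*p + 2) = -p^2 - 10*p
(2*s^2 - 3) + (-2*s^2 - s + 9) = 6 - s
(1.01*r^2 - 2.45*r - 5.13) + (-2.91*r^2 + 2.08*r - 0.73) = -1.9*r^2 - 0.37*r - 5.86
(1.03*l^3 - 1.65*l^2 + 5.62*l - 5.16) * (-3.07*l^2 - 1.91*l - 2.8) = -3.1621*l^5 + 3.0982*l^4 - 16.9859*l^3 + 9.727*l^2 - 5.8804*l + 14.448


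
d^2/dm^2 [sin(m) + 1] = -sin(m)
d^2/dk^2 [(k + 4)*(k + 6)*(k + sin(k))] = -k^2*sin(k) - 10*k*sin(k) + 4*k*cos(k) + 6*k - 22*sin(k) + 20*cos(k) + 20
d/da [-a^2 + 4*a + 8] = 4 - 2*a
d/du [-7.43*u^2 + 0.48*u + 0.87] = 0.48 - 14.86*u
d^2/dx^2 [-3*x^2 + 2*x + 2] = -6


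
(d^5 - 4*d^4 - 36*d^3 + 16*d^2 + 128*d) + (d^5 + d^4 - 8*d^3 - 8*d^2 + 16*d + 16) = 2*d^5 - 3*d^4 - 44*d^3 + 8*d^2 + 144*d + 16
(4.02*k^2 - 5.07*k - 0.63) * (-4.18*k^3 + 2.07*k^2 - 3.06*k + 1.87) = -16.8036*k^5 + 29.514*k^4 - 20.1627*k^3 + 21.7275*k^2 - 7.5531*k - 1.1781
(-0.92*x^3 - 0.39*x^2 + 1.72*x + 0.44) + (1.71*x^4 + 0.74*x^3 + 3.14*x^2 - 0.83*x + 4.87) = 1.71*x^4 - 0.18*x^3 + 2.75*x^2 + 0.89*x + 5.31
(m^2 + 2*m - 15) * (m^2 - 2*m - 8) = m^4 - 27*m^2 + 14*m + 120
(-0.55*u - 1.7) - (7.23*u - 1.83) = 0.13 - 7.78*u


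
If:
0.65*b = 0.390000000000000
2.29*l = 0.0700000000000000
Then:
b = 0.60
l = 0.03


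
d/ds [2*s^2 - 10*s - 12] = 4*s - 10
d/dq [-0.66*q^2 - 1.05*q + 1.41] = -1.32*q - 1.05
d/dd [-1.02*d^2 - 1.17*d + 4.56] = -2.04*d - 1.17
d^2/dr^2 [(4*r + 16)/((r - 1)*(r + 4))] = 8/(r - 1)^3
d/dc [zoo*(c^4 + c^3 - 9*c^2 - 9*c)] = zoo*(c^3 + c^2 + c + 1)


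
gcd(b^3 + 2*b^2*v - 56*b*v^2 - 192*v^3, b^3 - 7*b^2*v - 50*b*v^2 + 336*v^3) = -b + 8*v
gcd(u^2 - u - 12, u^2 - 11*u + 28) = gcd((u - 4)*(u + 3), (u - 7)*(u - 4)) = u - 4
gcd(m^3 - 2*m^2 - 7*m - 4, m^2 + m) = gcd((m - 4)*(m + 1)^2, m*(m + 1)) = m + 1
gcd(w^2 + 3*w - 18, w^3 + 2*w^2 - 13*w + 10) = 1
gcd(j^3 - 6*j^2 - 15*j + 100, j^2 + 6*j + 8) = j + 4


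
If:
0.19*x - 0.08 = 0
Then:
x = 0.42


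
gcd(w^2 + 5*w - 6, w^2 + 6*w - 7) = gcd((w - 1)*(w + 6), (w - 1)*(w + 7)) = w - 1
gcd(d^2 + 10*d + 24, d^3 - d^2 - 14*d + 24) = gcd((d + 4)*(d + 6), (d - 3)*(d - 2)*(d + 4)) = d + 4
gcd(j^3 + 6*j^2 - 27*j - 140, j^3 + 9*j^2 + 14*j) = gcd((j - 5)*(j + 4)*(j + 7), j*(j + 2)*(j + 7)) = j + 7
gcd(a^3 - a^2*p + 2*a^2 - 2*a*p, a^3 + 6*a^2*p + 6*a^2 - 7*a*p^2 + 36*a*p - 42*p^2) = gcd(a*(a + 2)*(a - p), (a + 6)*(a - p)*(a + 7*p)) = -a + p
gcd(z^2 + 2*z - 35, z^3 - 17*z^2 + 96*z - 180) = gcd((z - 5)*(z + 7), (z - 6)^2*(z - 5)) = z - 5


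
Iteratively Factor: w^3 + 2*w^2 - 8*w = (w + 4)*(w^2 - 2*w) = (w - 2)*(w + 4)*(w)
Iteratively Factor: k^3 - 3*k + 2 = (k + 2)*(k^2 - 2*k + 1) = (k - 1)*(k + 2)*(k - 1)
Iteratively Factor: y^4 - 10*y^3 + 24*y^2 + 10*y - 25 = (y - 5)*(y^3 - 5*y^2 - y + 5) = (y - 5)*(y + 1)*(y^2 - 6*y + 5) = (y - 5)*(y - 1)*(y + 1)*(y - 5)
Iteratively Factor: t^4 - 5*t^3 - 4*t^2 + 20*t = (t - 5)*(t^3 - 4*t) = t*(t - 5)*(t^2 - 4) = t*(t - 5)*(t + 2)*(t - 2)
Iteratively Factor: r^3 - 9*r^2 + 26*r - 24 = (r - 3)*(r^2 - 6*r + 8) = (r - 3)*(r - 2)*(r - 4)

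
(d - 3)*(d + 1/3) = d^2 - 8*d/3 - 1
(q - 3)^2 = q^2 - 6*q + 9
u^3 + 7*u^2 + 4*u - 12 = (u - 1)*(u + 2)*(u + 6)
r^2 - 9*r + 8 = (r - 8)*(r - 1)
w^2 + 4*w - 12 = (w - 2)*(w + 6)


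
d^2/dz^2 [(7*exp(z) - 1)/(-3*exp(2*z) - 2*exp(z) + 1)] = (-63*exp(4*z) + 78*exp(3*z) - 108*exp(2*z) + 2*exp(z) - 5)*exp(z)/(27*exp(6*z) + 54*exp(5*z) + 9*exp(4*z) - 28*exp(3*z) - 3*exp(2*z) + 6*exp(z) - 1)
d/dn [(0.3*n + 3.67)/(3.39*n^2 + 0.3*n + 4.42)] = (-1.017*n^2 - 24.8826*n + 0.225)/(11.4921*n^4 + 2.034*n^3 + 30.0576*n^2 + 2.652*n + 19.5364)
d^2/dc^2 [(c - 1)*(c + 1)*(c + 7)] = 6*c + 14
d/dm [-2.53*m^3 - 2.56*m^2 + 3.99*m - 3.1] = -7.59*m^2 - 5.12*m + 3.99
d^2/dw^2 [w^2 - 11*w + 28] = 2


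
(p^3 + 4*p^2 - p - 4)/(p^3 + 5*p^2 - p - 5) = (p + 4)/(p + 5)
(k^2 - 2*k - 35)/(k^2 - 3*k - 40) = (k - 7)/(k - 8)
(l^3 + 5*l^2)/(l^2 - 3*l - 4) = l^2*(l + 5)/(l^2 - 3*l - 4)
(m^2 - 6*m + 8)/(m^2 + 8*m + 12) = (m^2 - 6*m + 8)/(m^2 + 8*m + 12)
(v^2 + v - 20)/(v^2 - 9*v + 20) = (v + 5)/(v - 5)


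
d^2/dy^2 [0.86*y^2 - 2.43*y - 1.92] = 1.72000000000000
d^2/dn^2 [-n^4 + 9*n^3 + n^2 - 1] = -12*n^2 + 54*n + 2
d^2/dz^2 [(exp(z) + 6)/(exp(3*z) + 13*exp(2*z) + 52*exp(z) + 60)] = (4*exp(3*z) + 21*exp(2*z) + 9*exp(z) - 70)*exp(z)/(exp(6*z) + 21*exp(5*z) + 177*exp(4*z) + 763*exp(3*z) + 1770*exp(2*z) + 2100*exp(z) + 1000)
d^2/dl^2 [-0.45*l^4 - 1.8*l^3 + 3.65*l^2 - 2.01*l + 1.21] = -5.4*l^2 - 10.8*l + 7.3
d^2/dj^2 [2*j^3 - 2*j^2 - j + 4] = 12*j - 4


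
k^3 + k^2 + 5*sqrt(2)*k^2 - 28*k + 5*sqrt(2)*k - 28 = (k + 1)*(k - 2*sqrt(2))*(k + 7*sqrt(2))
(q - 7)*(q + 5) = q^2 - 2*q - 35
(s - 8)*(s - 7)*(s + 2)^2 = s^4 - 11*s^3 + 164*s + 224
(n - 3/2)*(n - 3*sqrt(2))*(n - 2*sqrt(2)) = n^3 - 5*sqrt(2)*n^2 - 3*n^2/2 + 15*sqrt(2)*n/2 + 12*n - 18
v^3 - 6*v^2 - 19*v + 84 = (v - 7)*(v - 3)*(v + 4)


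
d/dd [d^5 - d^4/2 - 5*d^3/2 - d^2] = d*(10*d^3 - 4*d^2 - 15*d - 4)/2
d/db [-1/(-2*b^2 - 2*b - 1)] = 2*(-2*b - 1)/(2*b^2 + 2*b + 1)^2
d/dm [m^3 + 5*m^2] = m*(3*m + 10)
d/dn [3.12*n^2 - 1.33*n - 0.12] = 6.24*n - 1.33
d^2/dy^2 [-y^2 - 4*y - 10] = -2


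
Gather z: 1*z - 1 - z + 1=0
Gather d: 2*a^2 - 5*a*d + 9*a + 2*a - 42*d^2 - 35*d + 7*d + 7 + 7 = 2*a^2 + 11*a - 42*d^2 + d*(-5*a - 28) + 14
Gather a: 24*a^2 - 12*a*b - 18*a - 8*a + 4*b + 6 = 24*a^2 + a*(-12*b - 26) + 4*b + 6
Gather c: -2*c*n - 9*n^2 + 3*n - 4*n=-2*c*n - 9*n^2 - n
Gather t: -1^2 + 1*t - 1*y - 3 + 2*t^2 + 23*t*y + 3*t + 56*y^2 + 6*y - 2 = 2*t^2 + t*(23*y + 4) + 56*y^2 + 5*y - 6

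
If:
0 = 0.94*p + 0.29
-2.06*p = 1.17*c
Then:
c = 0.54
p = -0.31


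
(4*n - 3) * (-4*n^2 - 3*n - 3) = -16*n^3 - 3*n + 9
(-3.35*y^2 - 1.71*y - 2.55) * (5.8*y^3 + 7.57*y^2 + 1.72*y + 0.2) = -19.43*y^5 - 35.2775*y^4 - 33.4967*y^3 - 22.9147*y^2 - 4.728*y - 0.51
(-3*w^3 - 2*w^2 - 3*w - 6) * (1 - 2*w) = 6*w^4 + w^3 + 4*w^2 + 9*w - 6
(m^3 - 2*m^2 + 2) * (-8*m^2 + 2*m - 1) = -8*m^5 + 18*m^4 - 5*m^3 - 14*m^2 + 4*m - 2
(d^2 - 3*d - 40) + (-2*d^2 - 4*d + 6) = -d^2 - 7*d - 34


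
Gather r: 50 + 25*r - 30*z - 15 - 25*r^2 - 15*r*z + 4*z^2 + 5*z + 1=-25*r^2 + r*(25 - 15*z) + 4*z^2 - 25*z + 36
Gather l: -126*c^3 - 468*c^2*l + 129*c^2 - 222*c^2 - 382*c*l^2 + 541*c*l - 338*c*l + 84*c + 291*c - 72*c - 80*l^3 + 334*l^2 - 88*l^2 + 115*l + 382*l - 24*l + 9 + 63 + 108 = -126*c^3 - 93*c^2 + 303*c - 80*l^3 + l^2*(246 - 382*c) + l*(-468*c^2 + 203*c + 473) + 180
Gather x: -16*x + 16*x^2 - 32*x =16*x^2 - 48*x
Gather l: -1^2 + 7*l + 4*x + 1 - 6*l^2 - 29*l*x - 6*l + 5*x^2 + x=-6*l^2 + l*(1 - 29*x) + 5*x^2 + 5*x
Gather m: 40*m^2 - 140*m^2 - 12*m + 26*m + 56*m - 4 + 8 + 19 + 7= -100*m^2 + 70*m + 30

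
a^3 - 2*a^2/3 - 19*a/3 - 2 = (a - 3)*(a + 1/3)*(a + 2)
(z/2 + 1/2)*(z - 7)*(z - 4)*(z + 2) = z^4/2 - 4*z^3 - 3*z^2/2 + 31*z + 28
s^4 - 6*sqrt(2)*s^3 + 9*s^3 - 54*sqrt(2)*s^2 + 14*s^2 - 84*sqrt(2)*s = s*(s + 2)*(s + 7)*(s - 6*sqrt(2))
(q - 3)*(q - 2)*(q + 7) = q^3 + 2*q^2 - 29*q + 42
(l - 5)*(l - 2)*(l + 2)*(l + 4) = l^4 - l^3 - 24*l^2 + 4*l + 80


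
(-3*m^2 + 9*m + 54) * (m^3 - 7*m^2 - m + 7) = -3*m^5 + 30*m^4 - 6*m^3 - 408*m^2 + 9*m + 378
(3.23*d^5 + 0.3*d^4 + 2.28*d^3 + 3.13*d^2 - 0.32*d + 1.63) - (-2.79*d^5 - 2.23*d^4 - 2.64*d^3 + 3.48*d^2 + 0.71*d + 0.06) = 6.02*d^5 + 2.53*d^4 + 4.92*d^3 - 0.35*d^2 - 1.03*d + 1.57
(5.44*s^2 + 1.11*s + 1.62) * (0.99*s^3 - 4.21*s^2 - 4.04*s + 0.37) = 5.3856*s^5 - 21.8035*s^4 - 25.0469*s^3 - 9.2918*s^2 - 6.1341*s + 0.5994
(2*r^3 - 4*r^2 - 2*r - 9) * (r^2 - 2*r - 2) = 2*r^5 - 8*r^4 + 2*r^3 + 3*r^2 + 22*r + 18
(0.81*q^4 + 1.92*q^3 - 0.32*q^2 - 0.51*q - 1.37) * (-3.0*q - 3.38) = -2.43*q^5 - 8.4978*q^4 - 5.5296*q^3 + 2.6116*q^2 + 5.8338*q + 4.6306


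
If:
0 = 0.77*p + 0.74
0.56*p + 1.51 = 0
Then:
No Solution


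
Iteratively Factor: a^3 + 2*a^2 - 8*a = (a)*(a^2 + 2*a - 8) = a*(a + 4)*(a - 2)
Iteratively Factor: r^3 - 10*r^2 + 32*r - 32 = (r - 4)*(r^2 - 6*r + 8) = (r - 4)*(r - 2)*(r - 4)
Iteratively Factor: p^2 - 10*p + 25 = (p - 5)*(p - 5)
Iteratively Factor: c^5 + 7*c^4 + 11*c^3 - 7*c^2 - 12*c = (c)*(c^4 + 7*c^3 + 11*c^2 - 7*c - 12) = c*(c - 1)*(c^3 + 8*c^2 + 19*c + 12) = c*(c - 1)*(c + 1)*(c^2 + 7*c + 12) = c*(c - 1)*(c + 1)*(c + 4)*(c + 3)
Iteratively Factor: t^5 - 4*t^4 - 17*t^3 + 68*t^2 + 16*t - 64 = (t + 4)*(t^4 - 8*t^3 + 15*t^2 + 8*t - 16) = (t - 4)*(t + 4)*(t^3 - 4*t^2 - t + 4) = (t - 4)^2*(t + 4)*(t^2 - 1) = (t - 4)^2*(t - 1)*(t + 4)*(t + 1)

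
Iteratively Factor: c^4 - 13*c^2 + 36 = (c - 3)*(c^3 + 3*c^2 - 4*c - 12) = (c - 3)*(c + 3)*(c^2 - 4) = (c - 3)*(c + 2)*(c + 3)*(c - 2)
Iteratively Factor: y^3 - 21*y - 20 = (y - 5)*(y^2 + 5*y + 4) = (y - 5)*(y + 1)*(y + 4)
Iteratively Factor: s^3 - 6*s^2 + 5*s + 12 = (s - 3)*(s^2 - 3*s - 4) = (s - 3)*(s + 1)*(s - 4)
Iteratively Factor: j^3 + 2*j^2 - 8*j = (j)*(j^2 + 2*j - 8) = j*(j - 2)*(j + 4)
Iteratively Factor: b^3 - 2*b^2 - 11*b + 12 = (b + 3)*(b^2 - 5*b + 4) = (b - 4)*(b + 3)*(b - 1)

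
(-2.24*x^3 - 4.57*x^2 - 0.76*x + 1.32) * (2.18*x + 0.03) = -4.8832*x^4 - 10.0298*x^3 - 1.7939*x^2 + 2.8548*x + 0.0396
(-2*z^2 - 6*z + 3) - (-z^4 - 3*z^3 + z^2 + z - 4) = z^4 + 3*z^3 - 3*z^2 - 7*z + 7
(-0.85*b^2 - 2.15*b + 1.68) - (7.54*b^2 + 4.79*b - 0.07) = -8.39*b^2 - 6.94*b + 1.75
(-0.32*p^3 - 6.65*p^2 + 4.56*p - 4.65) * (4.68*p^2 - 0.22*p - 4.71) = -1.4976*p^5 - 31.0516*p^4 + 24.311*p^3 + 8.5563*p^2 - 20.4546*p + 21.9015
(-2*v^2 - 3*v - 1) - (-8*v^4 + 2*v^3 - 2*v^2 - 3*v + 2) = 8*v^4 - 2*v^3 - 3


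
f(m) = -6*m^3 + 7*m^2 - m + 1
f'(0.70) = -0.02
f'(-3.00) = -205.00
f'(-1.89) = -91.76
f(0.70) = 1.67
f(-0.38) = 2.72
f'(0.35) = 1.70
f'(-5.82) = -692.18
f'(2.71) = -95.25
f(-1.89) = 68.40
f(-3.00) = 229.00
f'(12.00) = -2425.00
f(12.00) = -9371.00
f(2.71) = -69.72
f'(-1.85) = -88.50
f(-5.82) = 1426.75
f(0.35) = 1.25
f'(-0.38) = -8.92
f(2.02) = -21.91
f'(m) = -18*m^2 + 14*m - 1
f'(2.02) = -46.17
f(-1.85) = 64.80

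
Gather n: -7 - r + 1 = -r - 6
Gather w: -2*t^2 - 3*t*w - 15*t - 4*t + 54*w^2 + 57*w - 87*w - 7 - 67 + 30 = -2*t^2 - 19*t + 54*w^2 + w*(-3*t - 30) - 44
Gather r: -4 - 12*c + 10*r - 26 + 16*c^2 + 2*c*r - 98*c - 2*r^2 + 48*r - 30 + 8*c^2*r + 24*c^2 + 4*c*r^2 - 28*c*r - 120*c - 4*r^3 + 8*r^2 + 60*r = 40*c^2 - 230*c - 4*r^3 + r^2*(4*c + 6) + r*(8*c^2 - 26*c + 118) - 60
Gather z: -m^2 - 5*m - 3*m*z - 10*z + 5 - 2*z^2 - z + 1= -m^2 - 5*m - 2*z^2 + z*(-3*m - 11) + 6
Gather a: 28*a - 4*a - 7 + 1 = 24*a - 6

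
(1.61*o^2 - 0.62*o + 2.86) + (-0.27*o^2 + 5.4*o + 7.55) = 1.34*o^2 + 4.78*o + 10.41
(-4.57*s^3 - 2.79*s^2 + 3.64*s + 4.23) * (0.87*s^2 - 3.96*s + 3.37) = -3.9759*s^5 + 15.6699*s^4 - 1.1857*s^3 - 20.1366*s^2 - 4.484*s + 14.2551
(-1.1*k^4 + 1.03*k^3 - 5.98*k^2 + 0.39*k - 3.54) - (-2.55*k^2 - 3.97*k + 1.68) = -1.1*k^4 + 1.03*k^3 - 3.43*k^2 + 4.36*k - 5.22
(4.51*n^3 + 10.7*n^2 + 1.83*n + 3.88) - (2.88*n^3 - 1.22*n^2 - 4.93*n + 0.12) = 1.63*n^3 + 11.92*n^2 + 6.76*n + 3.76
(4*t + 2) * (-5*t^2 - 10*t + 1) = -20*t^3 - 50*t^2 - 16*t + 2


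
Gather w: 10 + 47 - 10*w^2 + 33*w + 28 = -10*w^2 + 33*w + 85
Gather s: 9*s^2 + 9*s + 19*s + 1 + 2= 9*s^2 + 28*s + 3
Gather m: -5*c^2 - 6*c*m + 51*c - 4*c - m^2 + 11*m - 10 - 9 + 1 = -5*c^2 + 47*c - m^2 + m*(11 - 6*c) - 18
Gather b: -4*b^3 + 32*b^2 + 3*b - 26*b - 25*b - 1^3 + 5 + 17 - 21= -4*b^3 + 32*b^2 - 48*b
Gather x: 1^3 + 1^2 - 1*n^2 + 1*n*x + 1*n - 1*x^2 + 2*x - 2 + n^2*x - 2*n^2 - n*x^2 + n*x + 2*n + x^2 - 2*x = -3*n^2 - n*x^2 + 3*n + x*(n^2 + 2*n)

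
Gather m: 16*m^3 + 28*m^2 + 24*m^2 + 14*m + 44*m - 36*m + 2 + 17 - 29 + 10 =16*m^3 + 52*m^2 + 22*m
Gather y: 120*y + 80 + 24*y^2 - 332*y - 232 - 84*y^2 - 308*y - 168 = -60*y^2 - 520*y - 320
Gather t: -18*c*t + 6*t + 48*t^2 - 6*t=-18*c*t + 48*t^2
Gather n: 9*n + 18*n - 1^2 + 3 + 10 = 27*n + 12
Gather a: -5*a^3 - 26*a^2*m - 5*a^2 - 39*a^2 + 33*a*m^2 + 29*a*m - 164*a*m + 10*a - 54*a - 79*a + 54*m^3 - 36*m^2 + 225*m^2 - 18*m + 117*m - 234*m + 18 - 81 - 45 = -5*a^3 + a^2*(-26*m - 44) + a*(33*m^2 - 135*m - 123) + 54*m^3 + 189*m^2 - 135*m - 108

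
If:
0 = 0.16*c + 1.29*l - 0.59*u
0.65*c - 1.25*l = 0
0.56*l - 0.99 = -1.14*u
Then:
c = 0.52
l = 0.27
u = 0.74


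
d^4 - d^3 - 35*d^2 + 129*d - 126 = (d - 3)^2*(d - 2)*(d + 7)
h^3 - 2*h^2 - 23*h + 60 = (h - 4)*(h - 3)*(h + 5)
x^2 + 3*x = x*(x + 3)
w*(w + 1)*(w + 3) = w^3 + 4*w^2 + 3*w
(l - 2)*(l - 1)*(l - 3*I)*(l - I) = l^4 - 3*l^3 - 4*I*l^3 - l^2 + 12*I*l^2 + 9*l - 8*I*l - 6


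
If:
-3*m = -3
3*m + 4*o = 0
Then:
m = 1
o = -3/4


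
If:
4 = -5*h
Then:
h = -4/5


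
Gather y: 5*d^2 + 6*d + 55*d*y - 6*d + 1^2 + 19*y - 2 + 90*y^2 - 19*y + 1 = 5*d^2 + 55*d*y + 90*y^2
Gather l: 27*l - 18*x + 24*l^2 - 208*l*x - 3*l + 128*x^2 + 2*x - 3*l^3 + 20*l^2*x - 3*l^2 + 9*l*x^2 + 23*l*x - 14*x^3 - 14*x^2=-3*l^3 + l^2*(20*x + 21) + l*(9*x^2 - 185*x + 24) - 14*x^3 + 114*x^2 - 16*x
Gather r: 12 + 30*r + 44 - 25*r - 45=5*r + 11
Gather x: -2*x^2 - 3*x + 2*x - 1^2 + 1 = -2*x^2 - x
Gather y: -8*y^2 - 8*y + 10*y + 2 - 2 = -8*y^2 + 2*y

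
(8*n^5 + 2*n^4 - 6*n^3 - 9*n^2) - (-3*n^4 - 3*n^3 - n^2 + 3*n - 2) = 8*n^5 + 5*n^4 - 3*n^3 - 8*n^2 - 3*n + 2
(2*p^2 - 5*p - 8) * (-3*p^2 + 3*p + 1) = -6*p^4 + 21*p^3 + 11*p^2 - 29*p - 8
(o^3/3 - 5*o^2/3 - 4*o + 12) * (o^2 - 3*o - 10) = o^5/3 - 8*o^4/3 - 7*o^3/3 + 122*o^2/3 + 4*o - 120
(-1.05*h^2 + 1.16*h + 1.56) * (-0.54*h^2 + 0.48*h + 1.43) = 0.567*h^4 - 1.1304*h^3 - 1.7871*h^2 + 2.4076*h + 2.2308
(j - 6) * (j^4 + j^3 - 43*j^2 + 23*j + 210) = j^5 - 5*j^4 - 49*j^3 + 281*j^2 + 72*j - 1260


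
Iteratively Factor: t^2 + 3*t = (t + 3)*(t)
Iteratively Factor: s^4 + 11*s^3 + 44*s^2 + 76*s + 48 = (s + 4)*(s^3 + 7*s^2 + 16*s + 12) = (s + 2)*(s + 4)*(s^2 + 5*s + 6) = (s + 2)^2*(s + 4)*(s + 3)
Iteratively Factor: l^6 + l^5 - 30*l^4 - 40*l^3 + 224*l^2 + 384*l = (l + 3)*(l^5 - 2*l^4 - 24*l^3 + 32*l^2 + 128*l) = l*(l + 3)*(l^4 - 2*l^3 - 24*l^2 + 32*l + 128) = l*(l - 4)*(l + 3)*(l^3 + 2*l^2 - 16*l - 32) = l*(l - 4)*(l + 3)*(l + 4)*(l^2 - 2*l - 8) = l*(l - 4)*(l + 2)*(l + 3)*(l + 4)*(l - 4)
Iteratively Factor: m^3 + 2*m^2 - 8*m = (m + 4)*(m^2 - 2*m) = m*(m + 4)*(m - 2)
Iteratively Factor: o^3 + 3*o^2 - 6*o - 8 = (o - 2)*(o^2 + 5*o + 4) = (o - 2)*(o + 4)*(o + 1)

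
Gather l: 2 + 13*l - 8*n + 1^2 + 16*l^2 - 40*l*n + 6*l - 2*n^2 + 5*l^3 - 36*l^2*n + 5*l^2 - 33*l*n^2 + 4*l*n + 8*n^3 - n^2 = 5*l^3 + l^2*(21 - 36*n) + l*(-33*n^2 - 36*n + 19) + 8*n^3 - 3*n^2 - 8*n + 3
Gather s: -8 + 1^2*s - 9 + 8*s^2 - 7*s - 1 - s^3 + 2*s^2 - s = -s^3 + 10*s^2 - 7*s - 18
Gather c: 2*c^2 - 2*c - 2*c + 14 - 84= 2*c^2 - 4*c - 70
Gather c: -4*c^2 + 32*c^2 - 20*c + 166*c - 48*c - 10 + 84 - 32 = 28*c^2 + 98*c + 42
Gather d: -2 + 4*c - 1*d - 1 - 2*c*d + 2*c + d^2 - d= 6*c + d^2 + d*(-2*c - 2) - 3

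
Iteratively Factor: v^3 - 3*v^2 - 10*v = (v - 5)*(v^2 + 2*v) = (v - 5)*(v + 2)*(v)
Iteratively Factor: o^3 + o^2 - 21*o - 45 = (o + 3)*(o^2 - 2*o - 15) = (o - 5)*(o + 3)*(o + 3)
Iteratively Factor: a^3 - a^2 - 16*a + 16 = (a + 4)*(a^2 - 5*a + 4) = (a - 4)*(a + 4)*(a - 1)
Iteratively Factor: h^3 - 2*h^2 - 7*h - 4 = (h - 4)*(h^2 + 2*h + 1) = (h - 4)*(h + 1)*(h + 1)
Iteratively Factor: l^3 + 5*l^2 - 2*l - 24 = (l - 2)*(l^2 + 7*l + 12) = (l - 2)*(l + 4)*(l + 3)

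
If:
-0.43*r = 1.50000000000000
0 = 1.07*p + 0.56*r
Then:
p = 1.83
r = -3.49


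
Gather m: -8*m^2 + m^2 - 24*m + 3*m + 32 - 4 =-7*m^2 - 21*m + 28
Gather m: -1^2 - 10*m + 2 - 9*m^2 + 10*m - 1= -9*m^2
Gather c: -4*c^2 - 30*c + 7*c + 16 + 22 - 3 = -4*c^2 - 23*c + 35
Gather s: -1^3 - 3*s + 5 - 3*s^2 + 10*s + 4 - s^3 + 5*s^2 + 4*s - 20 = -s^3 + 2*s^2 + 11*s - 12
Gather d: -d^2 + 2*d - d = -d^2 + d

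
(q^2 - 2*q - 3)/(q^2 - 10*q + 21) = (q + 1)/(q - 7)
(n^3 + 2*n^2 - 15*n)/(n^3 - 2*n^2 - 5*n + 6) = n*(n + 5)/(n^2 + n - 2)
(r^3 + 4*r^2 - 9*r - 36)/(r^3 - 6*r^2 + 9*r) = (r^2 + 7*r + 12)/(r*(r - 3))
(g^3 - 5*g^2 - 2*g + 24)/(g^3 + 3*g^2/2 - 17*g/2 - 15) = 2*(g - 4)/(2*g + 5)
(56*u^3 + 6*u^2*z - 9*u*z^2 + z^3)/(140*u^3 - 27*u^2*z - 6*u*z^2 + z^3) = (2*u + z)/(5*u + z)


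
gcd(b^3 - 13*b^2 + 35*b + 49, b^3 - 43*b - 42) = b^2 - 6*b - 7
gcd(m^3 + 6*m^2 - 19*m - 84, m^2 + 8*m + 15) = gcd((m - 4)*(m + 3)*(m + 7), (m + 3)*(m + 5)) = m + 3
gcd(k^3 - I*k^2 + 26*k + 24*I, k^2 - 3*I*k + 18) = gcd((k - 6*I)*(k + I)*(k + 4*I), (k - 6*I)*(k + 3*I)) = k - 6*I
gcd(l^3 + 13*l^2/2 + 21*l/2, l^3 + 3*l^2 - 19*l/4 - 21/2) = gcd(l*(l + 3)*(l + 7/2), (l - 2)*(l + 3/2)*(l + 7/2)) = l + 7/2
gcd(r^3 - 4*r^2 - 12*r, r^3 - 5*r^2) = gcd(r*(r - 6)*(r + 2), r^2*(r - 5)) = r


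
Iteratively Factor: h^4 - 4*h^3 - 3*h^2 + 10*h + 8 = (h - 4)*(h^3 - 3*h - 2) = (h - 4)*(h + 1)*(h^2 - h - 2) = (h - 4)*(h - 2)*(h + 1)*(h + 1)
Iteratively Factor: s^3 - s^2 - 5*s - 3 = (s - 3)*(s^2 + 2*s + 1) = (s - 3)*(s + 1)*(s + 1)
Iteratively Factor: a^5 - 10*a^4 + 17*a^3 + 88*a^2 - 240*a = (a - 4)*(a^4 - 6*a^3 - 7*a^2 + 60*a) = (a - 4)*(a + 3)*(a^3 - 9*a^2 + 20*a) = (a - 5)*(a - 4)*(a + 3)*(a^2 - 4*a) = (a - 5)*(a - 4)^2*(a + 3)*(a)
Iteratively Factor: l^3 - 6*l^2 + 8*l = (l - 2)*(l^2 - 4*l) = l*(l - 2)*(l - 4)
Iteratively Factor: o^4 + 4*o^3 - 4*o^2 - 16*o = (o + 4)*(o^3 - 4*o) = o*(o + 4)*(o^2 - 4) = o*(o + 2)*(o + 4)*(o - 2)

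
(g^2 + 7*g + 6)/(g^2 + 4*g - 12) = (g + 1)/(g - 2)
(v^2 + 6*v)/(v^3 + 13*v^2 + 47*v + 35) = v*(v + 6)/(v^3 + 13*v^2 + 47*v + 35)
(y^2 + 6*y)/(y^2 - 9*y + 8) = y*(y + 6)/(y^2 - 9*y + 8)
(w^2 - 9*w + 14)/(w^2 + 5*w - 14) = (w - 7)/(w + 7)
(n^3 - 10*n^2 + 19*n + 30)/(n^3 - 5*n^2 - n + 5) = (n - 6)/(n - 1)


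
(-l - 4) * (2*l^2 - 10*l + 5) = -2*l^3 + 2*l^2 + 35*l - 20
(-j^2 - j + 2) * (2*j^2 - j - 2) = -2*j^4 - j^3 + 7*j^2 - 4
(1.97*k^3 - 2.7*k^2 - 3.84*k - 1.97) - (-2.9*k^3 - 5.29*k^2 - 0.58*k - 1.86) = 4.87*k^3 + 2.59*k^2 - 3.26*k - 0.11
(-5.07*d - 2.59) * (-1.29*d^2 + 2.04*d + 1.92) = 6.5403*d^3 - 7.0017*d^2 - 15.018*d - 4.9728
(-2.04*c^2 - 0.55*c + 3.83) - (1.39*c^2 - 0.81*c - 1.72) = -3.43*c^2 + 0.26*c + 5.55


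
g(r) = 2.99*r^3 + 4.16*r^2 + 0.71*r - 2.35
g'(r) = 8.97*r^2 + 8.32*r + 0.71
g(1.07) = 6.84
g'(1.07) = 19.88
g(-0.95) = -1.83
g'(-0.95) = 0.90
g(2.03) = 41.25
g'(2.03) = 54.56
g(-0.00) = -2.35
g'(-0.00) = 0.71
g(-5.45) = -366.67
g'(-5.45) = 221.80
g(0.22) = -1.96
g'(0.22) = 2.97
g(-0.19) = -2.36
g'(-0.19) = -0.55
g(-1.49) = -4.06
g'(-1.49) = 8.23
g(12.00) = 5771.93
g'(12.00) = 1392.23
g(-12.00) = -4578.55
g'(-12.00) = 1192.55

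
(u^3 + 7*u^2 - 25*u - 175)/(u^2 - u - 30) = (u^2 + 2*u - 35)/(u - 6)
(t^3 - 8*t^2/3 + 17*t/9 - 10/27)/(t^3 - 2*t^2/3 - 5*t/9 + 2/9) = (9*t^2 - 21*t + 10)/(3*(3*t^2 - t - 2))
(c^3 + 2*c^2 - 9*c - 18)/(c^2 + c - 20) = (c^3 + 2*c^2 - 9*c - 18)/(c^2 + c - 20)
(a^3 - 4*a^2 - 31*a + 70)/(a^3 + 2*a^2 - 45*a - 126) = (a^2 + 3*a - 10)/(a^2 + 9*a + 18)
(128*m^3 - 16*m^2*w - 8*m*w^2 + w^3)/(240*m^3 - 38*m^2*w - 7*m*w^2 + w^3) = (-16*m^2 + w^2)/(-30*m^2 + m*w + w^2)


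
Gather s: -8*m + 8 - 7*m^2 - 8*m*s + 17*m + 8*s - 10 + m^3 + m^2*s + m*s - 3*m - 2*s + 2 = m^3 - 7*m^2 + 6*m + s*(m^2 - 7*m + 6)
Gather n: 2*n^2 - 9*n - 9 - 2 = 2*n^2 - 9*n - 11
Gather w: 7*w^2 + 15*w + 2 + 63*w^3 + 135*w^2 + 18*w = 63*w^3 + 142*w^2 + 33*w + 2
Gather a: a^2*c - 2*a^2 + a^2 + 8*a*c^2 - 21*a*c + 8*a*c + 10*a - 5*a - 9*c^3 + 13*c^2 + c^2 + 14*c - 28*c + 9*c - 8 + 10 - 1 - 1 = a^2*(c - 1) + a*(8*c^2 - 13*c + 5) - 9*c^3 + 14*c^2 - 5*c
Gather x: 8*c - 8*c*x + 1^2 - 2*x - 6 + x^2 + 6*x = 8*c + x^2 + x*(4 - 8*c) - 5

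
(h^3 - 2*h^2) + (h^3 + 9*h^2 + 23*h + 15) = 2*h^3 + 7*h^2 + 23*h + 15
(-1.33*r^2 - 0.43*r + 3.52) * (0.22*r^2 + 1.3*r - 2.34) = -0.2926*r^4 - 1.8236*r^3 + 3.3276*r^2 + 5.5822*r - 8.2368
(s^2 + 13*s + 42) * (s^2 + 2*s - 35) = s^4 + 15*s^3 + 33*s^2 - 371*s - 1470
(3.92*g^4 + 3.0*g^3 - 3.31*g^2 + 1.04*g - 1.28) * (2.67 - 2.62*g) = -10.2704*g^5 + 2.6064*g^4 + 16.6822*g^3 - 11.5625*g^2 + 6.1304*g - 3.4176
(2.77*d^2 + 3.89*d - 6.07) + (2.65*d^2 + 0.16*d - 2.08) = 5.42*d^2 + 4.05*d - 8.15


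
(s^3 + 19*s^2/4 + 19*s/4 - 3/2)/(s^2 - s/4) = s + 5 + 6/s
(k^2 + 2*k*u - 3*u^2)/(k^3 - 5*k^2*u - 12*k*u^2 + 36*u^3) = (k - u)/(k^2 - 8*k*u + 12*u^2)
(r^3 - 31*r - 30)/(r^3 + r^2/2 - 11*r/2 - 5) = 2*(r^2 - r - 30)/(2*r^2 - r - 10)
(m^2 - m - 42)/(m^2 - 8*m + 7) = (m + 6)/(m - 1)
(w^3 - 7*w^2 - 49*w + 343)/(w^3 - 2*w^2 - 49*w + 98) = (w - 7)/(w - 2)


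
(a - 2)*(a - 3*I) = a^2 - 2*a - 3*I*a + 6*I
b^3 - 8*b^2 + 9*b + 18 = (b - 6)*(b - 3)*(b + 1)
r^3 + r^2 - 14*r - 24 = (r - 4)*(r + 2)*(r + 3)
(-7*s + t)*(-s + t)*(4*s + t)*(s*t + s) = 28*s^4*t + 28*s^4 - 25*s^3*t^2 - 25*s^3*t - 4*s^2*t^3 - 4*s^2*t^2 + s*t^4 + s*t^3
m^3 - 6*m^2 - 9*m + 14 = (m - 7)*(m - 1)*(m + 2)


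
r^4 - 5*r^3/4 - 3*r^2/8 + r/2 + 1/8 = (r - 1)^2*(r + 1/4)*(r + 1/2)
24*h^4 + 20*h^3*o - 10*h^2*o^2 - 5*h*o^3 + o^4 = (-6*h + o)*(-2*h + o)*(h + o)*(2*h + o)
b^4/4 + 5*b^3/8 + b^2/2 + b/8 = b*(b/4 + 1/4)*(b + 1/2)*(b + 1)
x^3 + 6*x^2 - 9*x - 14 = (x - 2)*(x + 1)*(x + 7)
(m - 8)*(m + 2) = m^2 - 6*m - 16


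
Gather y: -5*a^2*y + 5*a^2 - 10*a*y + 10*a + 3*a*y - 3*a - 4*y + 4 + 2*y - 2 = 5*a^2 + 7*a + y*(-5*a^2 - 7*a - 2) + 2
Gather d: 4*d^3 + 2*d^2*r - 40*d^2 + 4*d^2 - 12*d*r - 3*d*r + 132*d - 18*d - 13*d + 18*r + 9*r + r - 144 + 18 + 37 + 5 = 4*d^3 + d^2*(2*r - 36) + d*(101 - 15*r) + 28*r - 84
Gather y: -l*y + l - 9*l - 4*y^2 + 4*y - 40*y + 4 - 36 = -8*l - 4*y^2 + y*(-l - 36) - 32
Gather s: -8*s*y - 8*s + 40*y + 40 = s*(-8*y - 8) + 40*y + 40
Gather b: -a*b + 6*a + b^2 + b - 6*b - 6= 6*a + b^2 + b*(-a - 5) - 6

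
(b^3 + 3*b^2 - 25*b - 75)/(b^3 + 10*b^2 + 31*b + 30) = (b - 5)/(b + 2)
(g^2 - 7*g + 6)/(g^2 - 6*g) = (g - 1)/g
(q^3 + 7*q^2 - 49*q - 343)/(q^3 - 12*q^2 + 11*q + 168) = (q^2 + 14*q + 49)/(q^2 - 5*q - 24)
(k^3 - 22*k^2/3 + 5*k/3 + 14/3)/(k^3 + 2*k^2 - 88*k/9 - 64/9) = 3*(k^2 - 8*k + 7)/(3*k^2 + 4*k - 32)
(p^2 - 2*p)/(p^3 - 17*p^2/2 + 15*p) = 2*(p - 2)/(2*p^2 - 17*p + 30)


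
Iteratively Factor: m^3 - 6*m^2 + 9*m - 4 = (m - 1)*(m^2 - 5*m + 4) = (m - 4)*(m - 1)*(m - 1)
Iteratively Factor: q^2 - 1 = (q + 1)*(q - 1)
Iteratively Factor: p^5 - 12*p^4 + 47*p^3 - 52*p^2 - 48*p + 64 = (p - 4)*(p^4 - 8*p^3 + 15*p^2 + 8*p - 16) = (p - 4)^2*(p^3 - 4*p^2 - p + 4) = (p - 4)^2*(p + 1)*(p^2 - 5*p + 4) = (p - 4)^3*(p + 1)*(p - 1)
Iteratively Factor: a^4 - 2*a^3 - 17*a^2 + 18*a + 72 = (a + 3)*(a^3 - 5*a^2 - 2*a + 24) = (a - 3)*(a + 3)*(a^2 - 2*a - 8) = (a - 3)*(a + 2)*(a + 3)*(a - 4)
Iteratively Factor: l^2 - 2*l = (l)*(l - 2)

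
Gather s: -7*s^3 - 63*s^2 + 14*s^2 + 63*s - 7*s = -7*s^3 - 49*s^2 + 56*s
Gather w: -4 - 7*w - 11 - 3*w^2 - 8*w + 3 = -3*w^2 - 15*w - 12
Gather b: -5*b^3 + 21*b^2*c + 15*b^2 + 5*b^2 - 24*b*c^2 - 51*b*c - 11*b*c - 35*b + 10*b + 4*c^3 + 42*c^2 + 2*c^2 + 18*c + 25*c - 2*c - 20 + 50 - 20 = -5*b^3 + b^2*(21*c + 20) + b*(-24*c^2 - 62*c - 25) + 4*c^3 + 44*c^2 + 41*c + 10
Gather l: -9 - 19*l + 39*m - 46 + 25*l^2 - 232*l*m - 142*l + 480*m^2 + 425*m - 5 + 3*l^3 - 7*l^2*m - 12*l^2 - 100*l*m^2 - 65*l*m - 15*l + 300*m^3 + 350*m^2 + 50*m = 3*l^3 + l^2*(13 - 7*m) + l*(-100*m^2 - 297*m - 176) + 300*m^3 + 830*m^2 + 514*m - 60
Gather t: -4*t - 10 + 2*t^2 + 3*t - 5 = 2*t^2 - t - 15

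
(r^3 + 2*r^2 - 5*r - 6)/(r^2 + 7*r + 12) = (r^2 - r - 2)/(r + 4)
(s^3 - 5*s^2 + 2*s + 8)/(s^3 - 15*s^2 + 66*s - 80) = (s^2 - 3*s - 4)/(s^2 - 13*s + 40)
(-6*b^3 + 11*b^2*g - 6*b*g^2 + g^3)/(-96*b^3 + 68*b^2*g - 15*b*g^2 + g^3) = (2*b^2 - 3*b*g + g^2)/(32*b^2 - 12*b*g + g^2)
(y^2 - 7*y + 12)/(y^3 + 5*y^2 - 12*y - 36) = (y - 4)/(y^2 + 8*y + 12)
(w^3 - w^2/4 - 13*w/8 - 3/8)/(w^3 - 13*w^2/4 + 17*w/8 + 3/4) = (w + 1)/(w - 2)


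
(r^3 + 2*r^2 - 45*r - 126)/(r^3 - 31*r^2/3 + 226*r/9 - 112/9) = 9*(r^2 + 9*r + 18)/(9*r^2 - 30*r + 16)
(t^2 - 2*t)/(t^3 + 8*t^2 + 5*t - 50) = t/(t^2 + 10*t + 25)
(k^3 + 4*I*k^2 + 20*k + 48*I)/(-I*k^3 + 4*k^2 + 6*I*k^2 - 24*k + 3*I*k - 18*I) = (I*k^3 - 4*k^2 + 20*I*k - 48)/(k^3 + k^2*(-6 + 4*I) + k*(-3 - 24*I) + 18)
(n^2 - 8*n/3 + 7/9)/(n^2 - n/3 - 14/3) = (n - 1/3)/(n + 2)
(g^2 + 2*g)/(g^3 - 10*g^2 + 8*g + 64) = g/(g^2 - 12*g + 32)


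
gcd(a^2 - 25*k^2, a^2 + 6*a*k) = 1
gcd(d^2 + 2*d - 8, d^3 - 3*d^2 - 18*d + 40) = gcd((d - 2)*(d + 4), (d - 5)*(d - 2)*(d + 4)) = d^2 + 2*d - 8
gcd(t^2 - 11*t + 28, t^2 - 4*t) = t - 4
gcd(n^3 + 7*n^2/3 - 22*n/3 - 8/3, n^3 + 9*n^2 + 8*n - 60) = n - 2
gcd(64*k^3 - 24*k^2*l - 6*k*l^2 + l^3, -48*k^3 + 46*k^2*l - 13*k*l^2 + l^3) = 16*k^2 - 10*k*l + l^2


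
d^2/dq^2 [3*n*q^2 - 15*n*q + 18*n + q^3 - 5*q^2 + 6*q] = 6*n + 6*q - 10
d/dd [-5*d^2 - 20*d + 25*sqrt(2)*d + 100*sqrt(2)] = -10*d - 20 + 25*sqrt(2)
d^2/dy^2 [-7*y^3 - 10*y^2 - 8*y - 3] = -42*y - 20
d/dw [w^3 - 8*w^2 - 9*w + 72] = 3*w^2 - 16*w - 9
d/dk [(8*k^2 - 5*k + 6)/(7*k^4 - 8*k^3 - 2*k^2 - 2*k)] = (-112*k^5 + 169*k^4 - 248*k^3 + 118*k^2 + 24*k + 12)/(k^2*(49*k^6 - 112*k^5 + 36*k^4 + 4*k^3 + 36*k^2 + 8*k + 4))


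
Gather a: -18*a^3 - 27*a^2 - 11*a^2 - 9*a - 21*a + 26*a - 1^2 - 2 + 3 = -18*a^3 - 38*a^2 - 4*a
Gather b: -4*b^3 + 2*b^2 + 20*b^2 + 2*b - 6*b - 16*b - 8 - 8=-4*b^3 + 22*b^2 - 20*b - 16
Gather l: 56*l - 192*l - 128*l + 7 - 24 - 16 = -264*l - 33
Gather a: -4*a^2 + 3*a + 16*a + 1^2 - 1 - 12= -4*a^2 + 19*a - 12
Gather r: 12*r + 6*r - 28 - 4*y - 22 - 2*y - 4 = 18*r - 6*y - 54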